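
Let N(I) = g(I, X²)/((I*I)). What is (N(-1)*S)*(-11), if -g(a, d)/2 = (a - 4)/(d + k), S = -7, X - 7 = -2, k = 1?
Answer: 385/13 ≈ 29.615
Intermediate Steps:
X = 5 (X = 7 - 2 = 5)
g(a, d) = -2*(-4 + a)/(1 + d) (g(a, d) = -2*(a - 4)/(d + 1) = -2*(-4 + a)/(1 + d))
N(I) = (4/13 - I/13)/I² (N(I) = (2*(4 - I)/(1 + 5²))/((I*I)) = (2*(4 - I)/(1 + 25))/(I²) = (2*(4 - I)/26)/I² = (2*(1/26)*(4 - I))/I² = (4/13 - I/13)/I²)
(N(-1)*S)*(-11) = (((1/13)*(4 - 1*(-1))/(-1)²)*(-7))*(-11) = (((1/13)*1*(4 + 1))*(-7))*(-11) = (((1/13)*1*5)*(-7))*(-11) = ((5/13)*(-7))*(-11) = -35/13*(-11) = 385/13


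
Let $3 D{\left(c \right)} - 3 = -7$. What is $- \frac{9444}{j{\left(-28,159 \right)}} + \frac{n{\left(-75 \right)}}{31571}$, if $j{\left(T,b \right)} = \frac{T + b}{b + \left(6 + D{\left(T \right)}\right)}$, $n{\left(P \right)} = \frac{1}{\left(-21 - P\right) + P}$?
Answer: $- \frac{7822625749}{662991} \approx -11799.0$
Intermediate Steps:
$D{\left(c \right)} = - \frac{4}{3}$ ($D{\left(c \right)} = 1 + \frac{1}{3} \left(-7\right) = 1 - \frac{7}{3} = - \frac{4}{3}$)
$n{\left(P \right)} = - \frac{1}{21}$ ($n{\left(P \right)} = \frac{1}{-21} = - \frac{1}{21}$)
$j{\left(T,b \right)} = \frac{T + b}{\frac{14}{3} + b}$ ($j{\left(T,b \right)} = \frac{T + b}{b + \left(6 - \frac{4}{3}\right)} = \frac{T + b}{b + \frac{14}{3}} = \frac{T + b}{\frac{14}{3} + b}$)
$- \frac{9444}{j{\left(-28,159 \right)}} + \frac{n{\left(-75 \right)}}{31571} = - \frac{9444}{3 \frac{1}{14 + 3 \cdot 159} \left(-28 + 159\right)} - \frac{1}{21 \cdot 31571} = - \frac{9444}{3 \frac{1}{14 + 477} \cdot 131} - \frac{1}{662991} = - \frac{9444}{3 \cdot \frac{1}{491} \cdot 131} - \frac{1}{662991} = - \frac{9444}{\frac{393}{491}} - \frac{1}{662991} = \left(-9444\right) \frac{491}{393} - \frac{1}{662991} = - \frac{1545668}{131} - \frac{1}{662991} = - \frac{7822625749}{662991}$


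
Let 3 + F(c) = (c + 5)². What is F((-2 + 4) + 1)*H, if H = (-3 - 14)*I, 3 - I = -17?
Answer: -20740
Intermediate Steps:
I = 20 (I = 3 - 1*(-17) = 3 + 17 = 20)
F(c) = -3 + (5 + c)² (F(c) = -3 + (c + 5)² = -3 + (5 + c)²)
H = -340 (H = (-3 - 14)*20 = -17*20 = -340)
F((-2 + 4) + 1)*H = (-3 + (5 + ((-2 + 4) + 1))²)*(-340) = (-3 + (5 + (2 + 1))²)*(-340) = (-3 + (5 + 3)²)*(-340) = (-3 + 8²)*(-340) = (-3 + 64)*(-340) = 61*(-340) = -20740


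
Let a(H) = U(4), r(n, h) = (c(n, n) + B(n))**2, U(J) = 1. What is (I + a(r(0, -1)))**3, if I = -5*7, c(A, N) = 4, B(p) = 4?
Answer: -39304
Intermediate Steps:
r(n, h) = 64 (r(n, h) = (4 + 4)**2 = 8**2 = 64)
a(H) = 1
I = -35
(I + a(r(0, -1)))**3 = (-35 + 1)**3 = (-34)**3 = -39304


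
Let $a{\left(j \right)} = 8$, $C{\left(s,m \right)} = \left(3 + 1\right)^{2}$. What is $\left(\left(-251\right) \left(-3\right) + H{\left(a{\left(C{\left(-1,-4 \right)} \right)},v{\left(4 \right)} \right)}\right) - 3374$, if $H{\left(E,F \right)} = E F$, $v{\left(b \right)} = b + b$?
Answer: $-2557$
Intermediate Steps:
$C{\left(s,m \right)} = 16$ ($C{\left(s,m \right)} = 4^{2} = 16$)
$v{\left(b \right)} = 2 b$
$\left(\left(-251\right) \left(-3\right) + H{\left(a{\left(C{\left(-1,-4 \right)} \right)},v{\left(4 \right)} \right)}\right) - 3374 = \left(\left(-251\right) \left(-3\right) + 8 \cdot 2 \cdot 4\right) - 3374 = \left(753 + 8 \cdot 8\right) - 3374 = \left(753 + 64\right) - 3374 = 817 - 3374 = -2557$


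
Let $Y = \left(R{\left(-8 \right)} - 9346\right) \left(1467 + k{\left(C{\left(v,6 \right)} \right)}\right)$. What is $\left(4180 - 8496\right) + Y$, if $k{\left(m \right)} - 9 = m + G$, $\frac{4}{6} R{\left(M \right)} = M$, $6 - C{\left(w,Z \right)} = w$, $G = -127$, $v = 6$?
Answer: $-12628258$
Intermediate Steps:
$C{\left(w,Z \right)} = 6 - w$
$R{\left(M \right)} = \frac{3 M}{2}$
$k{\left(m \right)} = -118 + m$ ($k{\left(m \right)} = 9 + \left(m - 127\right) = 9 + \left(-127 + m\right) = -118 + m$)
$Y = -12623942$ ($Y = \left(\frac{3}{2} \left(-8\right) - 9346\right) \left(1467 + \left(-118 + \left(6 - 6\right)\right)\right) = \left(-12 - 9346\right) \left(1467 + \left(-118 + \left(6 - 6\right)\right)\right) = - 9358 \left(1467 + \left(-118 + 0\right)\right) = - 9358 \left(1467 - 118\right) = \left(-9358\right) 1349 = -12623942$)
$\left(4180 - 8496\right) + Y = \left(4180 - 8496\right) - 12623942 = -4316 - 12623942 = -12628258$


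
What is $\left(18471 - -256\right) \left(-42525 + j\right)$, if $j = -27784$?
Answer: $-1316676643$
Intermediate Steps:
$\left(18471 - -256\right) \left(-42525 + j\right) = \left(18471 - -256\right) \left(-42525 - 27784\right) = \left(18471 + 256\right) \left(-70309\right) = 18727 \left(-70309\right) = -1316676643$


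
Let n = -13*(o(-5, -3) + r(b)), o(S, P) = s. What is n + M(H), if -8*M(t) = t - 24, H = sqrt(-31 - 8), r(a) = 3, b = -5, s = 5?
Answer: -101 - I*sqrt(39)/8 ≈ -101.0 - 0.78062*I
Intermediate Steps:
o(S, P) = 5
H = I*sqrt(39) (H = sqrt(-39) = I*sqrt(39) ≈ 6.245*I)
M(t) = 3 - t/8 (M(t) = -(t - 24)/8 = -(-24 + t)/8 = 3 - t/8)
n = -104 (n = -13*(5 + 3) = -13*8 = -104)
n + M(H) = -104 + (3 - I*sqrt(39)/8) = -101 - I*sqrt(39)/8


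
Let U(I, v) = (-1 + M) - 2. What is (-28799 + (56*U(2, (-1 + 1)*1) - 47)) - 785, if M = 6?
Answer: -29463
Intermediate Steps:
U(I, v) = 3 (U(I, v) = (-1 + 6) - 2 = 5 - 2 = 3)
(-28799 + (56*U(2, (-1 + 1)*1) - 47)) - 785 = (-28799 + (56*3 - 47)) - 785 = (-28799 + (168 - 47)) - 785 = (-28799 + 121) - 785 = -28678 - 785 = -29463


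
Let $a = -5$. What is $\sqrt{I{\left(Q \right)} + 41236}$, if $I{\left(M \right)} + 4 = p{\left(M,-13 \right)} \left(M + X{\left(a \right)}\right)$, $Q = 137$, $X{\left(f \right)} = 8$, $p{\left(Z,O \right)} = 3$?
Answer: $\sqrt{41667} \approx 204.13$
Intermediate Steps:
$I{\left(M \right)} = 20 + 3 M$ ($I{\left(M \right)} = -4 + 3 \left(M + 8\right) = -4 + 3 \left(8 + M\right) = -4 + \left(24 + 3 M\right) = 20 + 3 M$)
$\sqrt{I{\left(Q \right)} + 41236} = \sqrt{\left(20 + 3 \cdot 137\right) + 41236} = \sqrt{\left(20 + 411\right) + 41236} = \sqrt{431 + 41236} = \sqrt{41667}$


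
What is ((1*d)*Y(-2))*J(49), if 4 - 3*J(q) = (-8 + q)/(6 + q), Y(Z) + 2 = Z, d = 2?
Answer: -1432/165 ≈ -8.6788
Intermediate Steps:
Y(Z) = -2 + Z
J(q) = 4/3 - (-8 + q)/(3*(6 + q))
((1*d)*Y(-2))*J(49) = ((1*2)*(-2 - 2))*((32/3 + 49)/(6 + 49)) = (2*(-4))*((179/3)/55) = -8*179/(55*3) = -8*179/165 = -1432/165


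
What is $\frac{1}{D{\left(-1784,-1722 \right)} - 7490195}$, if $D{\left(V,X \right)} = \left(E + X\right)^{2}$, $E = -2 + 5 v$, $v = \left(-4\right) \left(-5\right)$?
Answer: $- \frac{1}{4852819} \approx -2.0607 \cdot 10^{-7}$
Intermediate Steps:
$v = 20$
$E = 98$ ($E = -2 + 5 \cdot 20 = -2 + 100 = 98$)
$D{\left(V,X \right)} = \left(98 + X\right)^{2}$
$\frac{1}{D{\left(-1784,-1722 \right)} - 7490195} = \frac{1}{\left(98 - 1722\right)^{2} - 7490195} = \frac{1}{\left(-1624\right)^{2} - 7490195} = \frac{1}{2637376 - 7490195} = \frac{1}{-4852819} = - \frac{1}{4852819}$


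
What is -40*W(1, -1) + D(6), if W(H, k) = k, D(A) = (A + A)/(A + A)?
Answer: 41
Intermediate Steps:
D(A) = 1 (D(A) = (2*A)/((2*A)) = (2*A)*(1/(2*A)) = 1)
-40*W(1, -1) + D(6) = -40*(-1) + 1 = 40 + 1 = 41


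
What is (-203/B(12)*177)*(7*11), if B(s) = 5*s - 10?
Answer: -2766687/50 ≈ -55334.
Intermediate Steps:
B(s) = -10 + 5*s
(-203/B(12)*177)*(7*11) = (-203/(-10 + 5*12)*177)*(7*11) = (-203/(-10 + 60)*177)*77 = (-203/50*177)*77 = (-203*1/50*177)*77 = -203/50*177*77 = -35931/50*77 = -2766687/50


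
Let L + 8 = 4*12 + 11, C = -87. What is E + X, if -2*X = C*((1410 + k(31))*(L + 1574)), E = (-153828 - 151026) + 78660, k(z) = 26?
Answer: 101281056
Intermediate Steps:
L = 51 (L = -8 + (4*12 + 11) = -8 + (48 + 11) = -8 + 59 = 51)
E = -226194 (E = -304854 + 78660 = -226194)
X = 101507250 (X = -(-87)*(1410 + 26)*(51 + 1574)/2 = -(-87)*1436*1625/2 = -(-87)*2333500/2 = -1/2*(-203014500) = 101507250)
E + X = -226194 + 101507250 = 101281056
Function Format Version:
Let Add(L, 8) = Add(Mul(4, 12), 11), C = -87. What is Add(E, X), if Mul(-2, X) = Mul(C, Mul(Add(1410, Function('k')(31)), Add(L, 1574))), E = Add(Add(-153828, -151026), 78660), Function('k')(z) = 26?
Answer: 101281056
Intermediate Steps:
L = 51 (L = Add(-8, Add(Mul(4, 12), 11)) = Add(-8, Add(48, 11)) = Add(-8, 59) = 51)
E = -226194 (E = Add(-304854, 78660) = -226194)
X = 101507250 (X = Mul(Rational(-1, 2), Mul(-87, Mul(Add(1410, 26), Add(51, 1574)))) = Mul(Rational(-1, 2), Mul(-87, Mul(1436, 1625))) = Mul(Rational(-1, 2), Mul(-87, 2333500)) = Mul(Rational(-1, 2), -203014500) = 101507250)
Add(E, X) = Add(-226194, 101507250) = 101281056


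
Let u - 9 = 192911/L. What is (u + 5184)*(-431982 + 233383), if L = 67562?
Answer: -69716665029823/67562 ≈ -1.0319e+9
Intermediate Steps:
u = 800969/67562 (u = 9 + 192911/67562 = 800969/67562 ≈ 11.855)
(u + 5184)*(-431982 + 233383) = (800969/67562 + 5184)*(-431982 + 233383) = (351042377/67562)*(-198599) = -69716665029823/67562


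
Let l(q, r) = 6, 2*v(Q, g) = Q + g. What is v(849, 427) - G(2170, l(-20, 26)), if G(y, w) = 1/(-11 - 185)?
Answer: 125049/196 ≈ 638.00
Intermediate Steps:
v(Q, g) = Q/2 + g/2 (v(Q, g) = (Q + g)/2 = Q/2 + g/2)
G(y, w) = -1/196 (G(y, w) = 1/(-196) = -1/196)
v(849, 427) - G(2170, l(-20, 26)) = ((1/2)*849 + (1/2)*427) - 1*(-1/196) = (849/2 + 427/2) + 1/196 = 638 + 1/196 = 125049/196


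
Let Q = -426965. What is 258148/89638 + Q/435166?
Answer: 37032471949/19503704954 ≈ 1.8987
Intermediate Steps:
258148/89638 + Q/435166 = 258148/89638 - 426965/435166 = 258148*(1/89638) - 426965*1/435166 = 129074/44819 - 426965/435166 = 37032471949/19503704954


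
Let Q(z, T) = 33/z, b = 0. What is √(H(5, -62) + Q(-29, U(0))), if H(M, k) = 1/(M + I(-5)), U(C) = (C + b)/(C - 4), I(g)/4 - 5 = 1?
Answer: 4*I*√58/29 ≈ 1.0505*I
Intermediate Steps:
I(g) = 24 (I(g) = 20 + 4*1 = 20 + 4 = 24)
U(C) = C/(-4 + C) (U(C) = (C + 0)/(C - 4) = C/(-4 + C))
H(M, k) = 1/(24 + M) (H(M, k) = 1/(M + 24) = 1/(24 + M))
√(H(5, -62) + Q(-29, U(0))) = √(1/(24 + 5) + 33/(-29)) = √(1/29 + 33*(-1/29)) = √(1/29 - 33/29) = √(-32/29) = 4*I*√58/29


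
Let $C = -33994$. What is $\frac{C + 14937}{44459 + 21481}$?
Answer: $- \frac{19057}{65940} \approx -0.28901$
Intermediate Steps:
$\frac{C + 14937}{44459 + 21481} = \frac{-33994 + 14937}{44459 + 21481} = - \frac{19057}{65940}$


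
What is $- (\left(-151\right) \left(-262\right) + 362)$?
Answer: $-39924$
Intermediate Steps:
$- (\left(-151\right) \left(-262\right) + 362) = - (39562 + 362) = \left(-1\right) 39924 = -39924$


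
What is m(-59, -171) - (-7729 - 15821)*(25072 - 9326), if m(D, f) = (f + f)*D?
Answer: 370838478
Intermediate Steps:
m(D, f) = 2*D*f (m(D, f) = (2*f)*D = 2*D*f)
m(-59, -171) - (-7729 - 15821)*(25072 - 9326) = 2*(-59)*(-171) - (-7729 - 15821)*(25072 - 9326) = 20178 - (-23550)*15746 = 20178 - 1*(-370818300) = 20178 + 370818300 = 370838478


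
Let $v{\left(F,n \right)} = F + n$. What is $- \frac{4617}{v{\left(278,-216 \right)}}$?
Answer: $- \frac{4617}{62} \approx -74.468$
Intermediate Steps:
$- \frac{4617}{v{\left(278,-216 \right)}} = - \frac{4617}{278 - 216} = - \frac{4617}{62}$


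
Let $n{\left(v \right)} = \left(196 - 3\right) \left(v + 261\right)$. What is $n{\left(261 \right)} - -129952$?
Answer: $230698$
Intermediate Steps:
$n{\left(v \right)} = 50373 + 193 v$ ($n{\left(v \right)} = 193 \left(261 + v\right) = 50373 + 193 v$)
$n{\left(261 \right)} - -129952 = \left(50373 + 193 \cdot 261\right) - -129952 = \left(50373 + 50373\right) + 129952 = 100746 + 129952 = 230698$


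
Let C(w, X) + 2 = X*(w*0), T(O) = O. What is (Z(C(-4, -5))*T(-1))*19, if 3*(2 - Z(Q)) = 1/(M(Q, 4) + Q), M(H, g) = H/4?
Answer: -608/15 ≈ -40.533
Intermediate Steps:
M(H, g) = H/4 (M(H, g) = H*(¼) = H/4)
C(w, X) = -2 (C(w, X) = -2 + X*(w*0) = -2 + X*0 = -2 + 0 = -2)
Z(Q) = 2 - 4/(15*Q) (Z(Q) = 2 - 1/(3*(Q/4 + Q)) = 2 - 4/(5*Q)/3 = 2 - 4/(15*Q))
(Z(C(-4, -5))*T(-1))*19 = ((2 - 4/15/(-2))*(-1))*19 = ((2 - 4/15*(-½))*(-1))*19 = ((2 + 2/15)*(-1))*19 = ((32/15)*(-1))*19 = -32/15*19 = -608/15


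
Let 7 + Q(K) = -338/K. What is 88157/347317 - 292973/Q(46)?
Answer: 2340382670953/114614610 ≈ 20420.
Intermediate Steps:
Q(K) = -7 - 338/K
88157/347317 - 292973/Q(46) = 88157/347317 - 292973/(-7 - 338/46) = 88157*(1/347317) - 292973/(-7 - 338*1/46) = 88157/347317 - 292973/(-7 - 169/23) = 88157/347317 - 292973/(-330/23) = 88157/347317 - 292973*(-23/330) = 88157/347317 + 6738379/330 = 2340382670953/114614610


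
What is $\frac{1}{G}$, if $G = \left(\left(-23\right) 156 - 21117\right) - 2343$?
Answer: $- \frac{1}{27048} \approx -3.6971 \cdot 10^{-5}$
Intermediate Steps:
$G = -27048$ ($G = \left(-3588 - 21117\right) - 2343 = -24705 - 2343 = -27048$)
$\frac{1}{G} = \frac{1}{-27048} = - \frac{1}{27048}$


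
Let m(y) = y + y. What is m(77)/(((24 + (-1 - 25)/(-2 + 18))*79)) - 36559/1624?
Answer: -514980051/22964984 ≈ -22.425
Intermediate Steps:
m(y) = 2*y
m(77)/(((24 + (-1 - 25)/(-2 + 18))*79)) - 36559/1624 = (2*77)/(((24 + (-1 - 25)/(-2 + 18))*79)) - 36559/1624 = 154/(((24 - 26/16)*79)) - 36559*1/1624 = 154/(((24 - 26*1/16)*79)) - 36559/1624 = 154/(((24 - 13/8)*79)) - 36559/1624 = 154/(((179/8)*79)) - 36559/1624 = 154/(14141/8) - 36559/1624 = 154*(8/14141) - 36559/1624 = 1232/14141 - 36559/1624 = -514980051/22964984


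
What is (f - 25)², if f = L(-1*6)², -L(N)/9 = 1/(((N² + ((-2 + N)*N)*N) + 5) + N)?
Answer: 2560460820736/4097152081 ≈ 624.94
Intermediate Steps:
L(N) = -9/(5 + N + N² + N²*(-2 + N)) (L(N) = -9/(((N² + ((-2 + N)*N)*N) + 5) + N) = -9/(((N² + (N*(-2 + N))*N) + 5) + N) = -9/(((N² + N²*(-2 + N)) + 5) + N) = -9/((5 + N² + N²*(-2 + N)) + N) = -9/(5 + N + N² + N²*(-2 + N)))
f = 81/64009 (f = (-9/(5 - 1*6 + (-1*6)³ - (-1*6)²))² = (-9/(5 - 6 + (-6)³ - 1*(-6)²))² = (-9/(5 - 6 - 216 - 1*36))² = (-9/(5 - 6 - 216 - 36))² = (-9/(-253))² = (-9*(-1/253))² = (9/253)² = 81/64009 ≈ 0.0012654)
(f - 25)² = (81/64009 - 25)² = (-1600144/64009)² = 2560460820736/4097152081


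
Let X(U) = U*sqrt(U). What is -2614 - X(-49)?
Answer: -2614 + 343*I ≈ -2614.0 + 343.0*I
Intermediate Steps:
X(U) = U**(3/2)
-2614 - X(-49) = -2614 - (-49)**(3/2) = -2614 - (-343)*I = -2614 + 343*I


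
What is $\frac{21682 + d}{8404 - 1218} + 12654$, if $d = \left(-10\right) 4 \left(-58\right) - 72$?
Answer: $\frac{45477787}{3593} \approx 12657.0$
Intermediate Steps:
$d = 2248$ ($d = \left(-40\right) \left(-58\right) - 72 = 2320 - 72 = 2248$)
$\frac{21682 + d}{8404 - 1218} + 12654 = \frac{21682 + 2248}{8404 - 1218} + 12654 = \frac{23930}{7186} + 12654 = 23930 \cdot \frac{1}{7186} + 12654 = \frac{11965}{3593} + 12654 = \frac{45477787}{3593}$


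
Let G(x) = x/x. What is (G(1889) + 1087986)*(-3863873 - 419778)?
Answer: -4660556600537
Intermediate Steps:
G(x) = 1
(G(1889) + 1087986)*(-3863873 - 419778) = (1 + 1087986)*(-3863873 - 419778) = 1087987*(-4283651) = -4660556600537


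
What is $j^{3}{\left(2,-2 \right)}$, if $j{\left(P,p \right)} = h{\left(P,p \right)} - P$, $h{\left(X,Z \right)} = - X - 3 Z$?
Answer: $8$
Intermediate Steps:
$j{\left(P,p \right)} = - 3 p - 2 P$ ($j{\left(P,p \right)} = \left(- P - 3 p\right) - P = - 3 p - 2 P$)
$j^{3}{\left(2,-2 \right)} = \left(\left(-3\right) \left(-2\right) - 4\right)^{3} = \left(6 - 4\right)^{3} = 2^{3} = 8$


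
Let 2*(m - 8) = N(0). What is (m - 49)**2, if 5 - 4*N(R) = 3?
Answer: 26569/16 ≈ 1660.6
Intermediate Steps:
N(R) = 1/2 (N(R) = 5/4 - 1/4*3 = 5/4 - 3/4 = 1/2)
m = 33/4 (m = 8 + (1/2)*(1/2) = 8 + 1/4 = 33/4 ≈ 8.2500)
(m - 49)**2 = (33/4 - 49)**2 = (-163/4)**2 = 26569/16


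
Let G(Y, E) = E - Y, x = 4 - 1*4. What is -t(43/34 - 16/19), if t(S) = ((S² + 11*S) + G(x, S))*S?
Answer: -598095225/269586136 ≈ -2.2186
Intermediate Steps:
x = 0 (x = 4 - 4 = 0)
t(S) = S*(S² + 12*S) (t(S) = ((S² + 11*S) + (S - 1*0))*S = ((S² + 11*S) + (S + 0))*S = ((S² + 11*S) + S)*S = (S² + 12*S)*S = S*(S² + 12*S))
-t(43/34 - 16/19) = -(43/34 - 16/19)²*(12 + (43/34 - 16/19)) = -(273/646)²*(12 + 273/646) = -74529*8025/(417316*646) = -1*598095225/269586136 = -598095225/269586136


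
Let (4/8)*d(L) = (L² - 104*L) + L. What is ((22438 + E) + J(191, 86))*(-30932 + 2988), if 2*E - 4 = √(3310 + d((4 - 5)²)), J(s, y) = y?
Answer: -629466544 - 13972*√3106 ≈ -6.3025e+8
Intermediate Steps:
d(L) = -206*L + 2*L² (d(L) = 2*((L² - 104*L) + L) = 2*(L² - 103*L) = -206*L + 2*L²)
E = 2 + √3106/2 (E = 2 + √(3310 + 2*(4 - 5)²*(-103 + (4 - 5)²))/2 = 2 + √(3310 + 2*(-1)²*(-103 + (-1)²))/2 = 2 + √(3310 + 2*1*(-103 + 1))/2 = 2 + √(3310 + 2*1*(-102))/2 = 2 + √(3310 - 204)/2 = 2 + √3106/2 ≈ 29.866)
((22438 + E) + J(191, 86))*(-30932 + 2988) = ((22438 + (2 + √3106/2)) + 86)*(-30932 + 2988) = ((22440 + √3106/2) + 86)*(-27944) = (22526 + √3106/2)*(-27944) = -629466544 - 13972*√3106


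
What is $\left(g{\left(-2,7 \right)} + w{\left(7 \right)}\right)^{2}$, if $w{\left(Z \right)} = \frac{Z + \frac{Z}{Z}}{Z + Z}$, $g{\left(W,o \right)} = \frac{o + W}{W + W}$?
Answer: $\frac{361}{784} \approx 0.46046$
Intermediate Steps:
$g{\left(W,o \right)} = \frac{W + o}{2 W}$
$w{\left(Z \right)} = \frac{1 + Z}{2 Z}$ ($w{\left(Z \right)} = \frac{Z + 1}{2 Z} = \left(1 + Z\right) \frac{1}{2 Z} = \frac{1 + Z}{2 Z}$)
$\left(g{\left(-2,7 \right)} + w{\left(7 \right)}\right)^{2} = \left(\frac{-2 + 7}{2 \left(-2\right)} + \frac{1 + 7}{2 \cdot 7}\right)^{2} = \left(\frac{1}{2} \left(- \frac{1}{2}\right) 5 + \frac{1}{2} \cdot \frac{1}{7} \cdot 8\right)^{2} = \left(- \frac{5}{4} + \frac{4}{7}\right)^{2} = \left(- \frac{19}{28}\right)^{2} = \frac{361}{784}$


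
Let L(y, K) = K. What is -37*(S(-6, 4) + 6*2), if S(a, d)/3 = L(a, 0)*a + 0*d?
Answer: -444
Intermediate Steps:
S(a, d) = 0 (S(a, d) = 3*(0*a + 0*d) = 3*(0 + 0) = 3*0 = 0)
-37*(S(-6, 4) + 6*2) = -37*(0 + 6*2) = -37*(0 + 12) = -37*12 = -444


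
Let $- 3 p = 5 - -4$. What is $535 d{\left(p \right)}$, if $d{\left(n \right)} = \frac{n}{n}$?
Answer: $535$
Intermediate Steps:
$p = -3$ ($p = - \frac{5 - -4}{3} = - \frac{5 + 4}{3} = \left(- \frac{1}{3}\right) 9 = -3$)
$d{\left(n \right)} = 1$
$535 d{\left(p \right)} = 535 \cdot 1 = 535$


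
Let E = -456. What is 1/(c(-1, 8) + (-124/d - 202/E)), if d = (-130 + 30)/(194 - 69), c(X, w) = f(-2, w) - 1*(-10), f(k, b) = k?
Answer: 228/37265 ≈ 0.0061183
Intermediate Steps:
c(X, w) = 8 (c(X, w) = -2 - 1*(-10) = -2 + 10 = 8)
d = -⅘ (d = -100/125 = -100*1/125 = -⅘ ≈ -0.80000)
1/(c(-1, 8) + (-124/d - 202/E)) = 1/(8 + (-124/(-⅘) - 202/(-456))) = 1/(8 + (-124*(-5/4) - 202*(-1/456))) = 1/(8 + (155 + 101/228)) = 1/(8 + 35441/228) = 1/(37265/228) = 228/37265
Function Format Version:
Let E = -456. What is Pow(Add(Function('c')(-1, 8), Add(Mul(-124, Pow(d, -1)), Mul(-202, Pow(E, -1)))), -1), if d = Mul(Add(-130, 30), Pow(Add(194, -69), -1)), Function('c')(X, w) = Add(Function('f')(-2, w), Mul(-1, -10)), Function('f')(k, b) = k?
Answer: Rational(228, 37265) ≈ 0.0061183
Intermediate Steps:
Function('c')(X, w) = 8 (Function('c')(X, w) = Add(-2, Mul(-1, -10)) = Add(-2, 10) = 8)
d = Rational(-4, 5) (d = Mul(-100, Pow(125, -1)) = Mul(-100, Rational(1, 125)) = Rational(-4, 5) ≈ -0.80000)
Pow(Add(Function('c')(-1, 8), Add(Mul(-124, Pow(d, -1)), Mul(-202, Pow(E, -1)))), -1) = Pow(Add(8, Add(Mul(-124, Pow(Rational(-4, 5), -1)), Mul(-202, Pow(-456, -1)))), -1) = Pow(Add(8, Add(Mul(-124, Rational(-5, 4)), Mul(-202, Rational(-1, 456)))), -1) = Pow(Add(8, Add(155, Rational(101, 228))), -1) = Pow(Add(8, Rational(35441, 228)), -1) = Pow(Rational(37265, 228), -1) = Rational(228, 37265)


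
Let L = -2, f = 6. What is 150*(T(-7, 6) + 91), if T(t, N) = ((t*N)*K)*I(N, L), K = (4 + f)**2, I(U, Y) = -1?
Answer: 643650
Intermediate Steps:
K = 100 (K = (4 + 6)**2 = 10**2 = 100)
T(t, N) = -100*N*t (T(t, N) = ((t*N)*100)*(-1) = ((N*t)*100)*(-1) = (100*N*t)*(-1) = -100*N*t)
150*(T(-7, 6) + 91) = 150*(-100*6*(-7) + 91) = 150*(4200 + 91) = 150*4291 = 643650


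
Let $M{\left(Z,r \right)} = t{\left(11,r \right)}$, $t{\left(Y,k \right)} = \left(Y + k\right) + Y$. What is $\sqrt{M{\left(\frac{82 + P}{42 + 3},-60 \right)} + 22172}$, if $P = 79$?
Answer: $\sqrt{22134} \approx 148.77$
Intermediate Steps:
$t{\left(Y,k \right)} = k + 2 Y$
$M{\left(Z,r \right)} = 22 + r$ ($M{\left(Z,r \right)} = r + 2 \cdot 11 = r + 22 = 22 + r$)
$\sqrt{M{\left(\frac{82 + P}{42 + 3},-60 \right)} + 22172} = \sqrt{\left(22 - 60\right) + 22172} = \sqrt{-38 + 22172} = \sqrt{22134}$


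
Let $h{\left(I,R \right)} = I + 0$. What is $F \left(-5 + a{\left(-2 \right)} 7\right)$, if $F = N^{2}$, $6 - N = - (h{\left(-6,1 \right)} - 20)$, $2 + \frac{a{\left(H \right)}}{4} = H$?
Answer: $-46800$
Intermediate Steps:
$h{\left(I,R \right)} = I$
$a{\left(H \right)} = -8 + 4 H$
$N = -20$ ($N = 6 - - (-6 - 20) = 6 - \left(-1\right) \left(-26\right) = 6 - 26 = -20$)
$F = 400$ ($F = \left(-20\right)^{2} = 400$)
$F \left(-5 + a{\left(-2 \right)} 7\right) = 400 \left(-5 + \left(-8 + 4 \left(-2\right)\right) 7\right) = 400 \left(-5 + \left(-8 - 8\right) 7\right) = 400 \left(-5 - 112\right) = 400 \left(-117\right) = -46800$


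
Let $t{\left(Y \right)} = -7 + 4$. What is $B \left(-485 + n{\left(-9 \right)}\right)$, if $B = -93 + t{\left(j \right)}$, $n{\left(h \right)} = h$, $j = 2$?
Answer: $47424$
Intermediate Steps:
$t{\left(Y \right)} = -3$
$B = -96$ ($B = -93 - 3 = -96$)
$B \left(-485 + n{\left(-9 \right)}\right) = - 96 \left(-485 - 9\right) = \left(-96\right) \left(-494\right) = 47424$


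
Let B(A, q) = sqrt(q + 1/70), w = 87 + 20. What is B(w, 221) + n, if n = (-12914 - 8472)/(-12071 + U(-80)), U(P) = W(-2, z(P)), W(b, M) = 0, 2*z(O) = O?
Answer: 21386/12071 + 9*sqrt(13370)/70 ≈ 16.638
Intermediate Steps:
z(O) = O/2
w = 107
U(P) = 0
B(A, q) = sqrt(1/70 + q) (B(A, q) = sqrt(q + 1/70) = sqrt(1/70 + q))
n = 21386/12071 (n = (-12914 - 8472)/(-12071 + 0) = -21386/(-12071) = -21386*(-1/12071) = 21386/12071 ≈ 1.7717)
B(w, 221) + n = sqrt(70 + 4900*221)/70 + 21386/12071 = sqrt(70 + 1082900)/70 + 21386/12071 = sqrt(1082970)/70 + 21386/12071 = (9*sqrt(13370))/70 + 21386/12071 = 9*sqrt(13370)/70 + 21386/12071 = 21386/12071 + 9*sqrt(13370)/70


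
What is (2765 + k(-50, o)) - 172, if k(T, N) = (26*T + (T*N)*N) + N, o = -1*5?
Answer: 38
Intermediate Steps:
o = -5
k(T, N) = N + 26*T + T*N² (k(T, N) = (26*T + (N*T)*N) + N = (26*T + T*N²) + N = N + 26*T + T*N²)
(2765 + k(-50, o)) - 172 = (2765 + (-5 + 26*(-50) - 50*(-5)²)) - 172 = (2765 + (-5 - 1300 - 50*25)) - 172 = (2765 + (-5 - 1300 - 1250)) - 172 = (2765 - 2555) - 172 = 210 - 172 = 38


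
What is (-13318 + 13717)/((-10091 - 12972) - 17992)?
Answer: -19/1955 ≈ -0.0097187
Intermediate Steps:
(-13318 + 13717)/((-10091 - 12972) - 17992) = 399/(-23063 - 17992) = 399/(-41055) = 399*(-1/41055) = -19/1955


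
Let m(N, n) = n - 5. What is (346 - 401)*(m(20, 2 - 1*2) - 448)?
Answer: 24915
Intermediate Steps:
m(N, n) = -5 + n
(346 - 401)*(m(20, 2 - 1*2) - 448) = (346 - 401)*((-5 + (2 - 1*2)) - 448) = -55*((-5 + (2 - 2)) - 448) = -55*((-5 + 0) - 448) = -55*(-5 - 448) = -55*(-453) = 24915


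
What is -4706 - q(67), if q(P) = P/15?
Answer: -70657/15 ≈ -4710.5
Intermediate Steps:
q(P) = P/15 (q(P) = P*(1/15) = P/15)
-4706 - q(67) = -4706 - 67/15 = -70657/15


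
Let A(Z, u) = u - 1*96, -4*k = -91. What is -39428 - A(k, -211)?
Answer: -39121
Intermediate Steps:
k = 91/4 (k = -¼*(-91) = 91/4 ≈ 22.750)
A(Z, u) = -96 + u (A(Z, u) = u - 96 = -96 + u)
-39428 - A(k, -211) = -39428 - (-96 - 211) = -39428 - 1*(-307) = -39428 + 307 = -39121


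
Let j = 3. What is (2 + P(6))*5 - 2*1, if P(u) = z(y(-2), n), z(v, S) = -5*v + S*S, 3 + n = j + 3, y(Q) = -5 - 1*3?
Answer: 253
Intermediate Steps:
y(Q) = -8 (y(Q) = -5 - 3 = -8)
n = 3 (n = -3 + (3 + 3) = -3 + 6 = 3)
z(v, S) = S**2 - 5*v (z(v, S) = -5*v + S**2 = S**2 - 5*v)
P(u) = 49 (P(u) = 3**2 - 5*(-8) = 9 + 40 = 49)
(2 + P(6))*5 - 2*1 = (2 + 49)*5 - 2*1 = 51*5 - 2 = 255 - 2 = 253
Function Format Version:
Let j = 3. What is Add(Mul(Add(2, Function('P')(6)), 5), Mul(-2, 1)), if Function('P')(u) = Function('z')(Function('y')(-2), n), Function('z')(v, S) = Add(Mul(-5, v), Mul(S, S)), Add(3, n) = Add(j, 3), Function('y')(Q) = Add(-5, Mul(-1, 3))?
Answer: 253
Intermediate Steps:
Function('y')(Q) = -8 (Function('y')(Q) = Add(-5, -3) = -8)
n = 3 (n = Add(-3, Add(3, 3)) = Add(-3, 6) = 3)
Function('z')(v, S) = Add(Pow(S, 2), Mul(-5, v)) (Function('z')(v, S) = Add(Mul(-5, v), Pow(S, 2)) = Add(Pow(S, 2), Mul(-5, v)))
Function('P')(u) = 49 (Function('P')(u) = Add(Pow(3, 2), Mul(-5, -8)) = Add(9, 40) = 49)
Add(Mul(Add(2, Function('P')(6)), 5), Mul(-2, 1)) = Add(Mul(Add(2, 49), 5), Mul(-2, 1)) = Add(Mul(51, 5), -2) = Add(255, -2) = 253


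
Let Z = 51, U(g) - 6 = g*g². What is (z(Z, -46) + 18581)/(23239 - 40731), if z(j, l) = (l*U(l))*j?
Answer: -228354761/17492 ≈ -13055.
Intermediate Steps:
U(g) = 6 + g³ (U(g) = 6 + g*g² = 6 + g³)
z(j, l) = j*l*(6 + l³) (z(j, l) = (l*(6 + l³))*j = j*l*(6 + l³))
(z(Z, -46) + 18581)/(23239 - 40731) = (51*(-46)*(6 + (-46)³) + 18581)/(23239 - 40731) = (51*(-46)*(6 - 97336) + 18581)/(-17492) = (51*(-46)*(-97330) + 18581)*(-1/17492) = (228336180 + 18581)*(-1/17492) = 228354761*(-1/17492) = -228354761/17492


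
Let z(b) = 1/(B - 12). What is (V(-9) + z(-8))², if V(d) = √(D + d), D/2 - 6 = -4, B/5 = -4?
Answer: (1 - 32*I*√5)²/1024 ≈ -4.999 - 0.13975*I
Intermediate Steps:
B = -20 (B = 5*(-4) = -20)
D = 4 (D = 12 + 2*(-4) = 12 - 8 = 4)
V(d) = √(4 + d)
z(b) = -1/32 (z(b) = 1/(-20 - 12) = 1/(-32) = -1/32)
(V(-9) + z(-8))² = (√(4 - 9) - 1/32)² = (√(-5) - 1/32)² = (I*√5 - 1/32)² = (-1/32 + I*√5)²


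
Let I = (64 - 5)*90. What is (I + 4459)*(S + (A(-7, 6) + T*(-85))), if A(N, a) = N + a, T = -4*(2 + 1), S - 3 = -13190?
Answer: -118869192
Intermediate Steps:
S = -13187 (S = 3 - 13190 = -13187)
T = -12 (T = -4*3 = -12)
I = 5310 (I = 59*90 = 5310)
(I + 4459)*(S + (A(-7, 6) + T*(-85))) = (5310 + 4459)*(-13187 + ((-7 + 6) - 12*(-85))) = 9769*(-13187 + (-1 + 1020)) = 9769*(-13187 + 1019) = 9769*(-12168) = -118869192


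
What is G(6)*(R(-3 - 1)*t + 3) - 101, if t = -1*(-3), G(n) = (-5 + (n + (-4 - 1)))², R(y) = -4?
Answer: -245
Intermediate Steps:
G(n) = (-10 + n)² (G(n) = (-5 + (n - 5))² = (-5 + (-5 + n))² = (-10 + n)²)
t = 3
G(6)*(R(-3 - 1)*t + 3) - 101 = (-10 + 6)²*(-4*3 + 3) - 101 = (-4)²*(-12 + 3) - 101 = 16*(-9) - 101 = -144 - 101 = -245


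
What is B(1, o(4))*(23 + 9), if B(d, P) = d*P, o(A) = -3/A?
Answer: -24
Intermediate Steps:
B(d, P) = P*d
B(1, o(4))*(23 + 9) = (-3/4*1)*(23 + 9) = (-3*¼*1)*32 = -¾*1*32 = -¾*32 = -24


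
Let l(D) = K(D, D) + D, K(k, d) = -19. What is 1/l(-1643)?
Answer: -1/1662 ≈ -0.00060168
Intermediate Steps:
l(D) = -19 + D
1/l(-1643) = 1/(-19 - 1643) = 1/(-1662) = -1/1662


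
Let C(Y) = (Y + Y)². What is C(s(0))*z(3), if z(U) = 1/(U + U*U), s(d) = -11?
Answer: 121/3 ≈ 40.333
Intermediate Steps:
C(Y) = 4*Y² (C(Y) = (2*Y)² = 4*Y²)
z(U) = 1/(U + U²)
C(s(0))*z(3) = (4*(-11)²)*(1/(3*(1 + 3))) = (4*121)*((⅓)/4) = 484*((⅓)*(¼)) = 484*(1/12) = 121/3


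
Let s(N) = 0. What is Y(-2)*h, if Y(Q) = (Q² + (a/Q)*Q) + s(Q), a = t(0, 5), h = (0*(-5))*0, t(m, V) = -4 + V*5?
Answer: 0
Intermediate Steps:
t(m, V) = -4 + 5*V
h = 0 (h = 0*0 = 0)
a = 21 (a = -4 + 5*5 = -4 + 25 = 21)
Y(Q) = 21 + Q² (Y(Q) = (Q² + (21/Q)*Q) + 0 = (Q² + 21) + 0 = (21 + Q²) + 0 = 21 + Q²)
Y(-2)*h = (21 + (-2)²)*0 = (21 + 4)*0 = 25*0 = 0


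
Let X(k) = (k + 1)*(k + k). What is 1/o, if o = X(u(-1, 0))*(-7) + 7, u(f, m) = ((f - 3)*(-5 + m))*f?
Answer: -1/5313 ≈ -0.00018822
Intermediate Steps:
u(f, m) = f*(-5 + m)*(-3 + f) (u(f, m) = ((-3 + f)*(-5 + m))*f = ((-5 + m)*(-3 + f))*f = f*(-5 + m)*(-3 + f))
X(k) = 2*k*(1 + k) (X(k) = (1 + k)*(2*k) = 2*k*(1 + k))
o = -5313 (o = (2*(-(15 - 5*(-1) - 3*0 - 1*0))*(1 - (15 - 5*(-1) - 3*0 - 1*0)))*(-7) + 7 = (2*(-(15 + 5 + 0 + 0))*(1 - (15 + 5 + 0 + 0)))*(-7) + 7 = (2*(-1*20)*(1 - 1*20))*(-7) + 7 = (2*(-20)*(1 - 20))*(-7) + 7 = (2*(-20)*(-19))*(-7) + 7 = 760*(-7) + 7 = -5320 + 7 = -5313)
1/o = 1/(-5313) = -1/5313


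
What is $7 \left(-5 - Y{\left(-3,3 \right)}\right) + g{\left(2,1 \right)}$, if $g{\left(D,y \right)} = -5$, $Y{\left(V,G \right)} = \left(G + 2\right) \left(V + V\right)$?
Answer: $170$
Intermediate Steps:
$Y{\left(V,G \right)} = 2 V \left(2 + G\right)$ ($Y{\left(V,G \right)} = \left(2 + G\right) 2 V = 2 V \left(2 + G\right)$)
$7 \left(-5 - Y{\left(-3,3 \right)}\right) + g{\left(2,1 \right)} = 7 \left(-5 - 2 \left(-3\right) \left(2 + 3\right)\right) - 5 = 7 \left(-5 - 2 \left(-3\right) 5\right) - 5 = 7 \left(-5 - -30\right) - 5 = 7 \left(-5 + 30\right) - 5 = 7 \cdot 25 - 5 = 175 - 5 = 170$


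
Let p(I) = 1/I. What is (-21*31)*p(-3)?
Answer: 217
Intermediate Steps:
(-21*31)*p(-3) = -21*31/(-3) = -651*(-⅓) = 217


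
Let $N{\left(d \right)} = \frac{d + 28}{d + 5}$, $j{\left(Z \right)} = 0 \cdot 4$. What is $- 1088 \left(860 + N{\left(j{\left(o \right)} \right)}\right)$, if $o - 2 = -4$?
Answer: $- \frac{4708864}{5} \approx -9.4177 \cdot 10^{5}$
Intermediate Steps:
$o = -2$ ($o = 2 - 4 = -2$)
$j{\left(Z \right)} = 0$
$N{\left(d \right)} = \frac{28 + d}{5 + d}$
$- 1088 \left(860 + N{\left(j{\left(o \right)} \right)}\right) = - 1088 \left(860 + \frac{28 + 0}{5 + 0}\right) = - 1088 \left(860 + \frac{1}{5} \cdot 28\right) = - 1088 \left(860 + \frac{28}{5}\right) = \left(-1088\right) \frac{4328}{5} = - \frac{4708864}{5}$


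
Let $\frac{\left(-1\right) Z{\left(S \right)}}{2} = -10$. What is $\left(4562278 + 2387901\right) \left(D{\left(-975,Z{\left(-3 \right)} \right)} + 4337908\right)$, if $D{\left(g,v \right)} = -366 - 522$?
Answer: $30143065326580$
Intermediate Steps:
$Z{\left(S \right)} = 20$ ($Z{\left(S \right)} = \left(-2\right) \left(-10\right) = 20$)
$D{\left(g,v \right)} = -888$ ($D{\left(g,v \right)} = -366 - 522 = -888$)
$\left(4562278 + 2387901\right) \left(D{\left(-975,Z{\left(-3 \right)} \right)} + 4337908\right) = \left(4562278 + 2387901\right) \left(-888 + 4337908\right) = 6950179 \cdot 4337020 = 30143065326580$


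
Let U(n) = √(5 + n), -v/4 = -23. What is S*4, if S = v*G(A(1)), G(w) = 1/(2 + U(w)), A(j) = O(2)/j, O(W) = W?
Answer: -736/3 + 368*√7/3 ≈ 79.212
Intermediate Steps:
v = 92 (v = -4*(-23) = 92)
A(j) = 2/j
G(w) = 1/(2 + √(5 + w))
S = 92/(2 + √7) (S = 92/(2 + √(5 + 2/1)) = 92/(2 + √(5 + 2*1)) = 92/(2 + √(5 + 2)) = 92/(2 + √7) ≈ 19.803)
S*4 = (-184/3 + 92*√7/3)*4 = -736/3 + 368*√7/3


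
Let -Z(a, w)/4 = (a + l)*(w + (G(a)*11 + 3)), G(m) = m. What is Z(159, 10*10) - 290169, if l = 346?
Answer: -4031209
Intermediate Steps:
Z(a, w) = -4*(346 + a)*(3 + w + 11*a) (Z(a, w) = -4*(a + 346)*(w + (a*11 + 3)) = -4*(346 + a)*(w + (11*a + 3)) = -4*(346 + a)*(w + (3 + 11*a)) = -4*(346 + a)*(3 + w + 11*a))
Z(159, 10*10) - 290169 = (-4152 - 15236*159 - 13840*10 - 44*159² - 4*159*10*10) - 290169 = (-4152 - 2422524 - 1384*100 - 44*25281 - 4*159*100) - 290169 = (-4152 - 2422524 - 138400 - 1112364 - 63600) - 290169 = -3741040 - 290169 = -4031209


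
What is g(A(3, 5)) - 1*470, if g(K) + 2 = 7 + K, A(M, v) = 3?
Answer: -462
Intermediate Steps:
g(K) = 5 + K (g(K) = -2 + (7 + K) = 5 + K)
g(A(3, 5)) - 1*470 = (5 + 3) - 1*470 = 8 - 470 = -462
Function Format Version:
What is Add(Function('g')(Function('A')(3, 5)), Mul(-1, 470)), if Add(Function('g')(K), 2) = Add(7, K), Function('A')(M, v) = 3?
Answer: -462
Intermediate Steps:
Function('g')(K) = Add(5, K) (Function('g')(K) = Add(-2, Add(7, K)) = Add(5, K))
Add(Function('g')(Function('A')(3, 5)), Mul(-1, 470)) = Add(Add(5, 3), Mul(-1, 470)) = Add(8, -470) = -462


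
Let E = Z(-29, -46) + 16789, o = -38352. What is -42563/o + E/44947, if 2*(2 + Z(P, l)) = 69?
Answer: 2558217329/1723807344 ≈ 1.4841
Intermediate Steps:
Z(P, l) = 65/2 (Z(P, l) = -2 + (½)*69 = -2 + 69/2 = 65/2)
E = 33643/2 (E = 65/2 + 16789 = 33643/2 ≈ 16822.)
-42563/o + E/44947 = -42563/(-38352) + (33643/2)/44947 = -42563*(-1/38352) + (33643/2)*(1/44947) = 42563/38352 + 33643/89894 = 2558217329/1723807344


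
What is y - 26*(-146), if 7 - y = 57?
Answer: 3746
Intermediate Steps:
y = -50 (y = 7 - 1*57 = 7 - 57 = -50)
y - 26*(-146) = -50 - 26*(-146) = -50 + 3796 = 3746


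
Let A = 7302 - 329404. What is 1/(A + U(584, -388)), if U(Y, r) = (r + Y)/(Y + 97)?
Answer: -681/219351266 ≈ -3.1046e-6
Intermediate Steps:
U(Y, r) = (Y + r)/(97 + Y)
A = -322102
1/(A + U(584, -388)) = 1/(-322102 + (584 - 388)/(97 + 584)) = 1/(-322102 + 196/681) = 1/(-219351266/681) = -681/219351266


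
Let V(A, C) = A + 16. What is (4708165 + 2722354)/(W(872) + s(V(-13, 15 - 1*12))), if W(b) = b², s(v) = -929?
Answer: 7430519/759455 ≈ 9.7840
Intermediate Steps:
V(A, C) = 16 + A
(4708165 + 2722354)/(W(872) + s(V(-13, 15 - 1*12))) = (4708165 + 2722354)/(872² - 929) = 7430519/(760384 - 929) = 7430519/759455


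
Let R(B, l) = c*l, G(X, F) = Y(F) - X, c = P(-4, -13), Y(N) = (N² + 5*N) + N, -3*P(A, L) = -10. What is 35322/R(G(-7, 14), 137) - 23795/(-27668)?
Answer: 1482233219/18952580 ≈ 78.208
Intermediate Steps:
P(A, L) = 10/3 (P(A, L) = -⅓*(-10) = 10/3)
Y(N) = N² + 6*N
c = 10/3 ≈ 3.3333
G(X, F) = -X + F*(6 + F) (G(X, F) = F*(6 + F) - X = -X + F*(6 + F))
R(B, l) = 10*l/3
35322/R(G(-7, 14), 137) - 23795/(-27668) = 35322/(((10/3)*137)) - 23795/(-27668) = 35322/(1370/3) - 23795*(-1/27668) = 35322*(3/1370) + 23795/27668 = 52983/685 + 23795/27668 = 1482233219/18952580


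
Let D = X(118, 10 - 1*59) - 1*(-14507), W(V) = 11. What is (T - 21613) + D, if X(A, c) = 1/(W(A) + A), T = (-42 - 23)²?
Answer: -371648/129 ≈ -2881.0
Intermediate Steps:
T = 4225 (T = (-65)² = 4225)
X(A, c) = 1/(11 + A)
D = 1871404/129 (D = 1/(11 + 118) - 1*(-14507) = 1/129 + 14507 = 1871404/129 ≈ 14507.)
(T - 21613) + D = (4225 - 21613) + 1871404/129 = -17388 + 1871404/129 = -371648/129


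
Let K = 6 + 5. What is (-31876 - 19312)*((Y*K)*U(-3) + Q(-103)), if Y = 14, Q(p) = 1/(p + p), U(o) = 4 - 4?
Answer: 25594/103 ≈ 248.49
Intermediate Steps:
U(o) = 0
Q(p) = 1/(2*p)
K = 11
(-31876 - 19312)*((Y*K)*U(-3) + Q(-103)) = (-31876 - 19312)*((14*11)*0 + (½)/(-103)) = -51188*(154*0 + (½)*(-1/103)) = -51188*(0 - 1/206) = -51188*(-1/206) = 25594/103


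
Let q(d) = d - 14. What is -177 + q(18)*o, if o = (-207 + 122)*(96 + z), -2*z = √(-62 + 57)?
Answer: -32817 + 170*I*√5 ≈ -32817.0 + 380.13*I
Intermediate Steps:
q(d) = -14 + d
z = -I*√5/2 (z = -√(-62 + 57)/2 = -I*√5/2 ≈ -1.118*I)
o = -8160 + 85*I*√5/2 (o = (-207 + 122)*(96 - I*√5/2) = -85*(96 - I*√5/2) = -8160 + 85*I*√5/2 ≈ -8160.0 + 95.033*I)
-177 + q(18)*o = -177 + (-14 + 18)*(-8160 + 85*I*√5/2) = -177 + 4*(-8160 + 85*I*√5/2) = -177 + (-32640 + 170*I*√5) = -32817 + 170*I*√5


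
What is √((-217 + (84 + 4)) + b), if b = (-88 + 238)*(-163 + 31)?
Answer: I*√19929 ≈ 141.17*I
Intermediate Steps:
b = -19800 (b = 150*(-132) = -19800)
√((-217 + (84 + 4)) + b) = √((-217 + (84 + 4)) - 19800) = √((-217 + 88) - 19800) = √(-129 - 19800) = √(-19929) = I*√19929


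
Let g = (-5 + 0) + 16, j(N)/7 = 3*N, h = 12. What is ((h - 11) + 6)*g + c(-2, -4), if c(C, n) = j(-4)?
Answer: -7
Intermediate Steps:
j(N) = 21*N (j(N) = 7*(3*N) = 21*N)
g = 11 (g = -5 + 16 = 11)
c(C, n) = -84 (c(C, n) = 21*(-4) = -84)
((h - 11) + 6)*g + c(-2, -4) = ((12 - 11) + 6)*11 - 84 = (1 + 6)*11 - 84 = 7*11 - 84 = 77 - 84 = -7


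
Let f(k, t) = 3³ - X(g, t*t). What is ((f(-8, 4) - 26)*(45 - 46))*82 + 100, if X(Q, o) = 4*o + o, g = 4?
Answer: 6578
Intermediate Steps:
X(Q, o) = 5*o
f(k, t) = 27 - 5*t² (f(k, t) = 3³ - 5*t*t = 27 - 5*t²)
((f(-8, 4) - 26)*(45 - 46))*82 + 100 = (((27 - 5*4²) - 26)*(45 - 46))*82 + 100 = (((27 - 5*16) - 26)*(-1))*82 + 100 = (((27 - 80) - 26)*(-1))*82 + 100 = ((-53 - 26)*(-1))*82 + 100 = -79*(-1)*82 + 100 = 79*82 + 100 = 6478 + 100 = 6578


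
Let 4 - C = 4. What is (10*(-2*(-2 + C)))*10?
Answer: 400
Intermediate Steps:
C = 0 (C = 4 - 1*4 = 4 - 4 = 0)
(10*(-2*(-2 + C)))*10 = (10*(-2*(-2 + 0)))*10 = (10*(-2*(-2)))*10 = (10*4)*10 = 40*10 = 400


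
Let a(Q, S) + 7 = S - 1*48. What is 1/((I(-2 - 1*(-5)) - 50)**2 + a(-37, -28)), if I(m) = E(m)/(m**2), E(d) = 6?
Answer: 9/21157 ≈ 0.00042539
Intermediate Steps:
a(Q, S) = -55 + S (a(Q, S) = -7 + (S - 1*48) = -7 + (S - 48) = -7 + (-48 + S) = -55 + S)
I(m) = 6/m**2 (I(m) = 6/(m**2) = 6/m**2)
1/((I(-2 - 1*(-5)) - 50)**2 + a(-37, -28)) = 1/((6/(-2 - 1*(-5))**2 - 50)**2 + (-55 - 28)) = 1/((6/(-2 + 5)**2 - 50)**2 - 83) = 1/((6/3**2 - 50)**2 - 83) = 1/((6*(1/9) - 50)**2 - 83) = 1/((2/3 - 50)**2 - 83) = 1/((-148/3)**2 - 83) = 1/(21904/9 - 83) = 1/(21157/9) = 9/21157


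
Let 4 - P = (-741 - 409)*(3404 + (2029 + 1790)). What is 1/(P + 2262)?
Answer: 1/8308716 ≈ 1.2036e-7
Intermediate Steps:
P = 8306454 (P = 4 - (-741 - 409)*(3404 + (2029 + 1790)) = 4 - (-1150)*(3404 + 3819) = 4 - (-1150)*7223 = 4 - 1*(-8306450) = 4 + 8306450 = 8306454)
1/(P + 2262) = 1/(8306454 + 2262) = 1/8308716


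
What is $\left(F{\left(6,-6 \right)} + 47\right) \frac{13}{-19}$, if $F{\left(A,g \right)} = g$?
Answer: $- \frac{533}{19} \approx -28.053$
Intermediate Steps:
$\left(F{\left(6,-6 \right)} + 47\right) \frac{13}{-19} = \left(-6 + 47\right) \frac{13}{-19} = 41 \cdot 13 \left(- \frac{1}{19}\right) = 41 \left(- \frac{13}{19}\right) = - \frac{533}{19}$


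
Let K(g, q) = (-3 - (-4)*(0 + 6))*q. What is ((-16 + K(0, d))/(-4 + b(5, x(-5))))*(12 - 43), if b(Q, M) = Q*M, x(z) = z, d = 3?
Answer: 1457/29 ≈ 50.241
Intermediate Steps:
K(g, q) = 21*q (K(g, q) = (-3 - (-4)*6)*q = (-3 - 1*(-24))*q = (-3 + 24)*q = 21*q)
b(Q, M) = M*Q
((-16 + K(0, d))/(-4 + b(5, x(-5))))*(12 - 43) = ((-16 + 21*3)/(-4 - 5*5))*(12 - 43) = ((-16 + 63)/(-4 - 25))*(-31) = (47/(-29))*(-31) = (47*(-1/29))*(-31) = -47/29*(-31) = 1457/29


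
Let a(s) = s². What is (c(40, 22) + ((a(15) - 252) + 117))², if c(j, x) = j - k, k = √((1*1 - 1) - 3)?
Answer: (130 - I*√3)² ≈ 16897.0 - 450.3*I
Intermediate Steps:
k = I*√3 (k = √((1 - 1) - 3) = √(0 - 3) = √(-3) = I*√3 ≈ 1.732*I)
c(j, x) = j - I*√3
(c(40, 22) + ((a(15) - 252) + 117))² = ((40 - I*√3) + ((15² - 252) + 117))² = ((40 - I*√3) + ((225 - 252) + 117))² = ((40 - I*√3) + (-27 + 117))² = ((40 - I*√3) + 90)² = (130 - I*√3)²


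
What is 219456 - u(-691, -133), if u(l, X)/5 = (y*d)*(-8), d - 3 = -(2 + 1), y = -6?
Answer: 219456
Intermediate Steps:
d = 0 (d = 3 - (2 + 1) = 3 - 1*3 = 3 - 3 = 0)
u(l, X) = 0 (u(l, X) = 5*(-6*0*(-8)) = 5*(0*(-8)) = 5*0 = 0)
219456 - u(-691, -133) = 219456 - 1*0 = 219456 + 0 = 219456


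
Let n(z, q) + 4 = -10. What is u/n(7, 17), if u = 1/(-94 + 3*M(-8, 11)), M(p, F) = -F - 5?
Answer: 1/1988 ≈ 0.00050302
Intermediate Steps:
n(z, q) = -14 (n(z, q) = -4 - 10 = -14)
M(p, F) = -5 - F
u = -1/142 (u = 1/(-94 + 3*(-5 - 1*11)) = 1/(-94 + 3*(-5 - 11)) = 1/(-94 + 3*(-16)) = 1/(-94 - 48) = 1/(-142) = -1/142 ≈ -0.0070423)
u/n(7, 17) = -1/142/(-14) = -1/142*(-1/14) = 1/1988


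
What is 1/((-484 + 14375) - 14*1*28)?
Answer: 1/13499 ≈ 7.4080e-5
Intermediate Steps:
1/((-484 + 14375) - 14*1*28) = 1/(13891 - 14*28) = 1/(13891 - 392) = 1/13499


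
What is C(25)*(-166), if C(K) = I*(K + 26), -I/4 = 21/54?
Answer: 39508/3 ≈ 13169.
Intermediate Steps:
I = -14/9 (I = -84/54 = -4*7/18 = -14/9 ≈ -1.5556)
C(K) = -364/9 - 14*K/9 (C(K) = -14*(K + 26)/9 = -14*(26 + K)/9 = -364/9 - 14*K/9)
C(25)*(-166) = (-364/9 - 14/9*25)*(-166) = (-364/9 - 350/9)*(-166) = -238/3*(-166) = 39508/3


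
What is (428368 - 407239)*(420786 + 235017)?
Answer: 13856461587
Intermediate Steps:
(428368 - 407239)*(420786 + 235017) = 21129*655803 = 13856461587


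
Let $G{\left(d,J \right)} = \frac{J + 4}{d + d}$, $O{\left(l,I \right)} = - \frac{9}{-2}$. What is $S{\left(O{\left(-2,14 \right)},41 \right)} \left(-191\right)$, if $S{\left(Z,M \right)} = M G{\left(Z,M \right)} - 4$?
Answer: $-38391$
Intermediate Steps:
$O{\left(l,I \right)} = \frac{9}{2}$ ($O{\left(l,I \right)} = \left(-9\right) \left(- \frac{1}{2}\right) = \frac{9}{2}$)
$G{\left(d,J \right)} = \frac{4 + J}{2 d}$
$S{\left(Z,M \right)} = -4 + \frac{M \left(4 + M\right)}{2 Z}$ ($S{\left(Z,M \right)} = M \frac{4 + M}{2 Z} - 4 = \frac{M \left(4 + M\right)}{2 Z} - 4 = -4 + \frac{M \left(4 + M\right)}{2 Z}$)
$S{\left(O{\left(-2,14 \right)},41 \right)} \left(-191\right) = \frac{\left(-8\right) \frac{9}{2} + 41 \left(4 + 41\right)}{2 \cdot \frac{9}{2}} \left(-191\right) = \frac{1}{2} \cdot \frac{2}{9} \left(-36 + 41 \cdot 45\right) \left(-191\right) = \frac{1}{2} \cdot \frac{2}{9} \left(-36 + 1845\right) \left(-191\right) = \frac{1}{2} \cdot \frac{2}{9} \cdot 1809 \left(-191\right) = 201 \left(-191\right) = -38391$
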